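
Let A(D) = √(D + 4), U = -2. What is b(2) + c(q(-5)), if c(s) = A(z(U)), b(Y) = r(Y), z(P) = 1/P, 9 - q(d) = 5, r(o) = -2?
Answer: -2 + √14/2 ≈ -0.12917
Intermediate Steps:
q(d) = 4 (q(d) = 9 - 1*5 = 9 - 5 = 4)
b(Y) = -2
A(D) = √(4 + D)
c(s) = √14/2 (c(s) = √(4 + 1/(-2)) = √(4 - ½) = √(7/2) = √14/2)
b(2) + c(q(-5)) = -2 + √14/2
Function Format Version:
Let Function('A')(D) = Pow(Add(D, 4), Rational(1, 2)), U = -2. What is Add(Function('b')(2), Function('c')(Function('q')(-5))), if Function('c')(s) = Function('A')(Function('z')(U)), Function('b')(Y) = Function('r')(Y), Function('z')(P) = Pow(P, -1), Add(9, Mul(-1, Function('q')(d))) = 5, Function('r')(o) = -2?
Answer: Add(-2, Mul(Rational(1, 2), Pow(14, Rational(1, 2)))) ≈ -0.12917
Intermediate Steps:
Function('q')(d) = 4 (Function('q')(d) = Add(9, Mul(-1, 5)) = Add(9, -5) = 4)
Function('b')(Y) = -2
Function('A')(D) = Pow(Add(4, D), Rational(1, 2))
Function('c')(s) = Mul(Rational(1, 2), Pow(14, Rational(1, 2))) (Function('c')(s) = Pow(Add(4, Pow(-2, -1)), Rational(1, 2)) = Pow(Add(4, Rational(-1, 2)), Rational(1, 2)) = Pow(Rational(7, 2), Rational(1, 2)) = Mul(Rational(1, 2), Pow(14, Rational(1, 2))))
Add(Function('b')(2), Function('c')(Function('q')(-5))) = Add(-2, Mul(Rational(1, 2), Pow(14, Rational(1, 2))))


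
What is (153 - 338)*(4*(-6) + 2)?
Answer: 4070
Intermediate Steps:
(153 - 338)*(4*(-6) + 2) = -185*(-24 + 2) = -185*(-22) = 4070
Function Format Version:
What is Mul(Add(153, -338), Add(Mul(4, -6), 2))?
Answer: 4070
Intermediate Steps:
Mul(Add(153, -338), Add(Mul(4, -6), 2)) = Mul(-185, Add(-24, 2)) = Mul(-185, -22) = 4070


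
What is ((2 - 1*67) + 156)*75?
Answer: 6825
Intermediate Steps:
((2 - 1*67) + 156)*75 = ((2 - 67) + 156)*75 = (-65 + 156)*75 = 91*75 = 6825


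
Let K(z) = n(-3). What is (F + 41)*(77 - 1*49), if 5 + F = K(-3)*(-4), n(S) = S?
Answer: 1344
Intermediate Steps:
K(z) = -3
F = 7 (F = -5 - 3*(-4) = -5 + 12 = 7)
(F + 41)*(77 - 1*49) = (7 + 41)*(77 - 1*49) = 48*(77 - 49) = 48*28 = 1344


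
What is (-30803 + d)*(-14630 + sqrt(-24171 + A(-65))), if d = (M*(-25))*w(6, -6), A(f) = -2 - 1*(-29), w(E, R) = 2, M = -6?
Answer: 446258890 - 122012*I*sqrt(1509) ≈ 4.4626e+8 - 4.7397e+6*I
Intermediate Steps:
A(f) = 27 (A(f) = -2 + 29 = 27)
d = 300 (d = -6*(-25)*2 = 150*2 = 300)
(-30803 + d)*(-14630 + sqrt(-24171 + A(-65))) = (-30803 + 300)*(-14630 + sqrt(-24171 + 27)) = -30503*(-14630 + sqrt(-24144)) = -30503*(-14630 + 4*I*sqrt(1509)) = 446258890 - 122012*I*sqrt(1509)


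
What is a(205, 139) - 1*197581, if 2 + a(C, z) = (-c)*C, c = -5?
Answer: -196558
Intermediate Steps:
a(C, z) = -2 + 5*C (a(C, z) = -2 + (-1*(-5))*C = -2 + 5*C)
a(205, 139) - 1*197581 = (-2 + 5*205) - 1*197581 = (-2 + 1025) - 197581 = 1023 - 197581 = -196558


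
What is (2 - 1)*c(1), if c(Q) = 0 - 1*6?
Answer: -6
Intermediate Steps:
c(Q) = -6 (c(Q) = 0 - 6 = -6)
(2 - 1)*c(1) = (2 - 1)*(-6) = 1*(-6) = -6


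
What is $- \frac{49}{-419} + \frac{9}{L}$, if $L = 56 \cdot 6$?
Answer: $\frac{6745}{46928} \approx 0.14373$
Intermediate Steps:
$L = 336$
$- \frac{49}{-419} + \frac{9}{L} = - \frac{49}{-419} + \frac{9}{336} = \left(-49\right) \left(- \frac{1}{419}\right) + 9 \cdot \frac{1}{336} = \frac{49}{419} + \frac{3}{112} = \frac{6745}{46928}$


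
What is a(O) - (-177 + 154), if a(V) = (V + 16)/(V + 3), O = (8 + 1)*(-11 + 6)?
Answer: 995/42 ≈ 23.690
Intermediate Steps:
O = -45 (O = 9*(-5) = -45)
a(V) = (16 + V)/(3 + V)
a(O) - (-177 + 154) = (16 - 45)/(3 - 45) - (-177 + 154) = -29/(-42) - 1*(-23) = -1/42*(-29) + 23 = 29/42 + 23 = 995/42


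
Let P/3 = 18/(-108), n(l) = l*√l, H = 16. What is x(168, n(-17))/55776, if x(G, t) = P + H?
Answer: 31/111552 ≈ 0.00027790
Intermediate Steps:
n(l) = l^(3/2)
P = -½ (P = 3*(18/(-108)) = 3*(18*(-1/108)) = 3*(-⅙) = -½ ≈ -0.50000)
x(G, t) = 31/2 (x(G, t) = -½ + 16 = 31/2)
x(168, n(-17))/55776 = (31/2)/55776 = (31/2)*(1/55776) = 31/111552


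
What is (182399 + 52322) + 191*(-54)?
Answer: 224407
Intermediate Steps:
(182399 + 52322) + 191*(-54) = 234721 - 10314 = 224407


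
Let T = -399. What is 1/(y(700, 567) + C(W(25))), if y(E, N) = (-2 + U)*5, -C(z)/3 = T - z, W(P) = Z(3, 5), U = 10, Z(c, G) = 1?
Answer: 1/1240 ≈ 0.00080645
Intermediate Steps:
W(P) = 1
C(z) = 1197 + 3*z (C(z) = -3*(-399 - z) = 1197 + 3*z)
y(E, N) = 40 (y(E, N) = (-2 + 10)*5 = 8*5 = 40)
1/(y(700, 567) + C(W(25))) = 1/(40 + (1197 + 3*1)) = 1/(40 + (1197 + 3)) = 1/(40 + 1200) = 1/1240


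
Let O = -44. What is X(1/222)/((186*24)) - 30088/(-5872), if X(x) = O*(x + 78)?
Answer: 395988907/90924984 ≈ 4.3551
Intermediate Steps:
X(x) = -3432 - 44*x (X(x) = -44*(x + 78) = -44*(78 + x) = -3432 - 44*x)
X(1/222)/((186*24)) - 30088/(-5872) = (-3432 - 44/222)/((186*24)) - 30088/(-5872) = (-3432 - 44*1/222)/4464 - 30088*(-1/5872) = (-3432 - 22/111)*(1/4464) + 3761/734 = -380974/111*1/4464 + 3761/734 = -190487/247752 + 3761/734 = 395988907/90924984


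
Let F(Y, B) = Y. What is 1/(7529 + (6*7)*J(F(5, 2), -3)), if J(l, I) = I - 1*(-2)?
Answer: 1/7487 ≈ 0.00013356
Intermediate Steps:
J(l, I) = 2 + I (J(l, I) = I + 2 = 2 + I)
1/(7529 + (6*7)*J(F(5, 2), -3)) = 1/(7529 + (6*7)*(2 - 3)) = 1/(7529 + 42*(-1)) = 1/(7529 - 42) = 1/7487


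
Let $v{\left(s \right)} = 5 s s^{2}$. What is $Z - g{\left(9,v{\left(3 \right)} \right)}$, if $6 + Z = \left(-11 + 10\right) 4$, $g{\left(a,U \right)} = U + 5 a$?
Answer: $-190$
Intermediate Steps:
$v{\left(s \right)} = 5 s^{3}$
$Z = -10$ ($Z = -6 + \left(-11 + 10\right) 4 = -6 - 4 = -10$)
$Z - g{\left(9,v{\left(3 \right)} \right)} = -10 - \left(5 \cdot 3^{3} + 5 \cdot 9\right) = -10 - \left(5 \cdot 27 + 45\right) = -10 - \left(135 + 45\right) = -10 - 180 = -190$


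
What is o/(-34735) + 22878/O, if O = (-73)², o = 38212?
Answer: 591035582/185102815 ≈ 3.1930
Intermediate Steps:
O = 5329
o/(-34735) + 22878/O = 38212/(-34735) + 22878/5329 = 38212*(-1/34735) + 22878*(1/5329) = -38212/34735 + 22878/5329 = 591035582/185102815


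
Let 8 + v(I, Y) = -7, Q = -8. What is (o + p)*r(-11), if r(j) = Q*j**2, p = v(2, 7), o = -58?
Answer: 70664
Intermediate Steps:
v(I, Y) = -15 (v(I, Y) = -8 - 7 = -15)
p = -15
r(j) = -8*j**2
(o + p)*r(-11) = (-58 - 15)*(-8*(-11)**2) = -(-584)*121 = -73*(-968) = 70664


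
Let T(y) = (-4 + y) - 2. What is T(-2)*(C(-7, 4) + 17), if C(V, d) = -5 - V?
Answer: -152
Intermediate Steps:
T(y) = -6 + y
T(-2)*(C(-7, 4) + 17) = (-6 - 2)*((-5 - 1*(-7)) + 17) = -8*((-5 + 7) + 17) = -8*(2 + 17) = -8*19 = -152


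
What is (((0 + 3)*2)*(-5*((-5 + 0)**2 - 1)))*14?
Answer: -10080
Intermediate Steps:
(((0 + 3)*2)*(-5*((-5 + 0)**2 - 1)))*14 = ((3*2)*(-5*((-5)**2 - 1)))*14 = (6*(-5*(25 - 1)))*14 = (6*(-5*24))*14 = (6*(-120))*14 = -720*14 = -10080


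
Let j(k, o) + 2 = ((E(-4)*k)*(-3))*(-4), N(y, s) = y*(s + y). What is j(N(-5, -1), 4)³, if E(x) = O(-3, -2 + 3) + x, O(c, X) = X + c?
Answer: -10105715528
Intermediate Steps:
E(x) = -2 + x (E(x) = ((-2 + 3) - 3) + x = (1 - 3) + x = -2 + x)
j(k, o) = -2 - 72*k (j(k, o) = -2 + (((-2 - 4)*k)*(-3))*(-4) = -2 + (-6*k*(-3))*(-4) = -2 + (18*k)*(-4) = -2 - 72*k)
j(N(-5, -1), 4)³ = (-2 - (-360)*(-1 - 5))³ = (-2 - (-360)*(-6))³ = (-2 - 72*30)³ = (-2 - 2160)³ = (-2162)³ = -10105715528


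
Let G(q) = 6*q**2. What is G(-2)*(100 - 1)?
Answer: 2376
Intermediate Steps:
G(-2)*(100 - 1) = (6*(-2)**2)*(100 - 1) = (6*4)*99 = 24*99 = 2376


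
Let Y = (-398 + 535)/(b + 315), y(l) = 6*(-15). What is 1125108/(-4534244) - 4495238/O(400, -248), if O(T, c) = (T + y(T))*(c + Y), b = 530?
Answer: 428754355704470/7359206104393 ≈ 58.261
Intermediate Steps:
y(l) = -90
Y = 137/845 (Y = (-398 + 535)/(530 + 315) = 137/845 ≈ 0.16213)
O(T, c) = (-90 + T)*(137/845 + c) (O(T, c) = (T - 90)*(c + 137/845) = (-90 + T)*(137/845 + c))
1125108/(-4534244) - 4495238/O(400, -248) = 1125108/(-4534244) - 4495238/(-2466/169 - 90*(-248) + (137/845)*400 + 400*(-248)) = 1125108*(-1/4534244) - 4495238/(-2466/169 + 22320 + 10960/169 - 99200) = -281277/1133561 - 4495238/(-12984226/169) = -281277/1133561 - 4495238*(-169/12984226) = -281277/1133561 + 379847611/6492113 = 428754355704470/7359206104393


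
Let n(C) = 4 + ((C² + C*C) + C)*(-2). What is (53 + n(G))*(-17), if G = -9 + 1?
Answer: 3111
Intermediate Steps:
G = -8
n(C) = 4 - 4*C² - 2*C (n(C) = 4 + ((C² + C²) + C)*(-2) = 4 + (2*C² + C)*(-2) = 4 + (C + 2*C²)*(-2) = 4 + (-4*C² - 2*C) = 4 - 4*C² - 2*C)
(53 + n(G))*(-17) = (53 + (4 - 4*(-8)² - 2*(-8)))*(-17) = (53 + (4 - 4*64 + 16))*(-17) = (53 + (4 - 256 + 16))*(-17) = (53 - 236)*(-17) = -183*(-17) = 3111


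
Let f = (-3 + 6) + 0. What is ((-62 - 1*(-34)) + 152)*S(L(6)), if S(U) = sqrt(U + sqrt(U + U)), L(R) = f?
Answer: 124*sqrt(3 + sqrt(6)) ≈ 289.47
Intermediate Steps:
f = 3 (f = 3 + 0 = 3)
L(R) = 3
S(U) = sqrt(U + sqrt(2)*sqrt(U)) (S(U) = sqrt(U + sqrt(2*U)) = sqrt(U + sqrt(2)*sqrt(U)))
((-62 - 1*(-34)) + 152)*S(L(6)) = ((-62 - 1*(-34)) + 152)*sqrt(3 + sqrt(2)*sqrt(3)) = ((-62 + 34) + 152)*sqrt(3 + sqrt(6)) = (-28 + 152)*sqrt(3 + sqrt(6)) = 124*sqrt(3 + sqrt(6))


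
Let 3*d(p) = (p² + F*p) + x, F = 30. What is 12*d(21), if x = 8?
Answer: 4316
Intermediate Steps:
d(p) = 8/3 + 10*p + p²/3 (d(p) = ((p² + 30*p) + 8)/3 = (8 + p² + 30*p)/3 = 8/3 + 10*p + p²/3)
12*d(21) = 12*(8/3 + 10*21 + (⅓)*21²) = 12*(8/3 + 210 + (⅓)*441) = 12*(8/3 + 210 + 147) = 12*(1079/3) = 4316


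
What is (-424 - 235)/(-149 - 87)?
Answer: 659/236 ≈ 2.7924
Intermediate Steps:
(-424 - 235)/(-149 - 87) = -659/(-236) = -659*(-1/236) = 659/236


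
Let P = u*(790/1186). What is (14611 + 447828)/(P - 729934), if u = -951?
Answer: -274226327/433226507 ≈ -0.63299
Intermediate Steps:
P = -375645/593 (P = -751290/1186 = -951*395/593 = -375645/593 ≈ -633.47)
(14611 + 447828)/(P - 729934) = (14611 + 447828)/(-375645/593 - 729934) = 462439/(-433226507/593) = 462439*(-593/433226507) = -274226327/433226507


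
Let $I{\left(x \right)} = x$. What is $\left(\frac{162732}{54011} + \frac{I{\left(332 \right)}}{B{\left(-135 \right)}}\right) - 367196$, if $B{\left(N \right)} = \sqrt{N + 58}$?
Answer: $- \frac{19832460424}{54011} - \frac{332 i \sqrt{77}}{77} \approx -3.6719 \cdot 10^{5} - 37.835 i$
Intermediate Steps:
$B{\left(N \right)} = \sqrt{58 + N}$
$\left(\frac{162732}{54011} + \frac{I{\left(332 \right)}}{B{\left(-135 \right)}}\right) - 367196 = \left(\frac{162732}{54011} + \frac{332}{\sqrt{58 - 135}}\right) - 367196 = \left(162732 \cdot \frac{1}{54011} + \frac{332}{\sqrt{-77}}\right) - 367196 = \left(\frac{162732}{54011} + \frac{332}{i \sqrt{77}}\right) - 367196 = \left(\frac{162732}{54011} + 332 \left(- \frac{i \sqrt{77}}{77}\right)\right) - 367196 = \left(\frac{162732}{54011} - \frac{332 i \sqrt{77}}{77}\right) - 367196 = - \frac{19832460424}{54011} - \frac{332 i \sqrt{77}}{77}$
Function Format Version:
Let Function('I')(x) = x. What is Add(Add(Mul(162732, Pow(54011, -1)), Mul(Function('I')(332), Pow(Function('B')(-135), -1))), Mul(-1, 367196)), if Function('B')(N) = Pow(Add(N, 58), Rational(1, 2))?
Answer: Add(Rational(-19832460424, 54011), Mul(Rational(-332, 77), I, Pow(77, Rational(1, 2)))) ≈ Add(-3.6719e+5, Mul(-37.835, I))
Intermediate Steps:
Function('B')(N) = Pow(Add(58, N), Rational(1, 2))
Add(Add(Mul(162732, Pow(54011, -1)), Mul(Function('I')(332), Pow(Function('B')(-135), -1))), Mul(-1, 367196)) = Add(Add(Mul(162732, Pow(54011, -1)), Mul(332, Pow(Pow(Add(58, -135), Rational(1, 2)), -1))), Mul(-1, 367196)) = Add(Add(Mul(162732, Rational(1, 54011)), Mul(332, Pow(Pow(-77, Rational(1, 2)), -1))), -367196) = Add(Add(Rational(162732, 54011), Mul(332, Pow(Mul(I, Pow(77, Rational(1, 2))), -1))), -367196) = Add(Add(Rational(162732, 54011), Mul(332, Mul(Rational(-1, 77), I, Pow(77, Rational(1, 2))))), -367196) = Add(Add(Rational(162732, 54011), Mul(Rational(-332, 77), I, Pow(77, Rational(1, 2)))), -367196) = Add(Rational(-19832460424, 54011), Mul(Rational(-332, 77), I, Pow(77, Rational(1, 2))))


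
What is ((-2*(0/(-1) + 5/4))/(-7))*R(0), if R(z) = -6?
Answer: -15/7 ≈ -2.1429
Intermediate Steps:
((-2*(0/(-1) + 5/4))/(-7))*R(0) = ((-2*(0/(-1) + 5/4))/(-7))*(-6) = -(-2)*(0*(-1) + 5*(¼))/7*(-6) = -(-2)*(0 + 5/4)/7*(-6) = -(-2)*5/(7*4)*(-6) = -⅐*(-5/2)*(-6) = (5/14)*(-6) = -15/7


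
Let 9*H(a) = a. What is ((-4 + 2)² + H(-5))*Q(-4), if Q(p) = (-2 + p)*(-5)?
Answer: 310/3 ≈ 103.33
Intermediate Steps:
Q(p) = 10 - 5*p
H(a) = a/9
((-4 + 2)² + H(-5))*Q(-4) = ((-4 + 2)² + (⅑)*(-5))*(10 - 5*(-4)) = ((-2)² - 5/9)*(10 + 20) = (4 - 5/9)*30 = (31/9)*30 = 310/3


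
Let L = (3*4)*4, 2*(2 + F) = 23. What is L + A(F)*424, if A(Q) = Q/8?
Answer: 1103/2 ≈ 551.50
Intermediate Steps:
F = 19/2 (F = -2 + (1/2)*23 = -2 + 23/2 = 19/2 ≈ 9.5000)
A(Q) = Q/8 (A(Q) = Q*(1/8) = Q/8)
L = 48 (L = 12*4 = 48)
L + A(F)*424 = 48 + ((1/8)*(19/2))*424 = 48 + (19/16)*424 = 48 + 1007/2 = 1103/2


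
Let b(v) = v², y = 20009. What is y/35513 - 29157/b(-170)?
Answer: -26893673/60372100 ≈ -0.44547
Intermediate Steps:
y/35513 - 29157/b(-170) = 20009/35513 - 29157/((-170)²) = 20009*(1/35513) - 29157/28900 = 1177/2089 - 29157*1/28900 = 1177/2089 - 29157/28900 = -26893673/60372100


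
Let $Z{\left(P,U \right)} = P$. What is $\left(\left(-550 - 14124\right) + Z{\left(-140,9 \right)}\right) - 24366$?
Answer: $-39180$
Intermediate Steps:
$\left(\left(-550 - 14124\right) + Z{\left(-140,9 \right)}\right) - 24366 = \left(\left(-550 - 14124\right) - 140\right) - 24366 = \left(-14674 - 140\right) - 24366 = -14814 - 24366 = -39180$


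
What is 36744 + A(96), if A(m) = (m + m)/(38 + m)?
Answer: 2461944/67 ≈ 36745.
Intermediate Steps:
A(m) = 2*m/(38 + m) (A(m) = (2*m)/(38 + m) = 2*m/(38 + m))
36744 + A(96) = 36744 + 2*96/(38 + 96) = 36744 + 2*96/134 = 36744 + 2*96*(1/134) = 36744 + 96/67 = 2461944/67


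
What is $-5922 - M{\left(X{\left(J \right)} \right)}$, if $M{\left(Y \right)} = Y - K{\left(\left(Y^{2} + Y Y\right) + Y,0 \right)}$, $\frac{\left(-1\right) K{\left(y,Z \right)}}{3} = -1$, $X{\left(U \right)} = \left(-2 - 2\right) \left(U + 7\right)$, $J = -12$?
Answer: $-5939$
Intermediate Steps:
$X{\left(U \right)} = -28 - 4 U$ ($X{\left(U \right)} = - 4 \left(7 + U\right) = -28 - 4 U$)
$K{\left(y,Z \right)} = 3$ ($K{\left(y,Z \right)} = \left(-3\right) \left(-1\right) = 3$)
$M{\left(Y \right)} = -3 + Y$ ($M{\left(Y \right)} = Y - 3 = -3 + Y$)
$-5922 - M{\left(X{\left(J \right)} \right)} = -5922 - \left(-3 - -20\right) = -5922 - \left(-3 + \left(-28 + 48\right)\right) = -5922 - \left(-3 + 20\right) = -5922 - 17 = -5939$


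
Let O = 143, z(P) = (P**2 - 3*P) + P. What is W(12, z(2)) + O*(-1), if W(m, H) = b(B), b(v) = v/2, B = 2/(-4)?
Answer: -573/4 ≈ -143.25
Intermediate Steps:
B = -1/2 (B = 2*(-1/4) = -1/2 ≈ -0.50000)
b(v) = v/2 (b(v) = v*(1/2) = v/2)
z(P) = P**2 - 2*P
W(m, H) = -1/4 (W(m, H) = (1/2)*(-1/2) = -1/4)
W(12, z(2)) + O*(-1) = -1/4 + 143*(-1) = -1/4 - 143 = -573/4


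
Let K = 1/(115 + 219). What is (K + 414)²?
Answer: 19120528729/111556 ≈ 1.7140e+5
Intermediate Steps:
K = 1/334 ≈ 0.0029940
(K + 414)² = (1/334 + 414)² = (138277/334)² = 19120528729/111556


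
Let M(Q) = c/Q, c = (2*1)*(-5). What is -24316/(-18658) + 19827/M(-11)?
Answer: 2034748493/93290 ≈ 21811.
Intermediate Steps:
c = -10 (c = 2*(-5) = -10)
M(Q) = -10/Q
-24316/(-18658) + 19827/M(-11) = -24316/(-18658) + 19827/((-10/(-11))) = -24316*(-1/18658) + 19827/((-10*(-1/11))) = 12158/9329 + 19827/(10/11) = 12158/9329 + 19827*(11/10) = 12158/9329 + 218097/10 = 2034748493/93290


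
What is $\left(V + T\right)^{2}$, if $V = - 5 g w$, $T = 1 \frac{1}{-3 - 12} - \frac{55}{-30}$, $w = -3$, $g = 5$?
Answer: $\frac{5303809}{900} \approx 5893.1$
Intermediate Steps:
$T = \frac{53}{30}$ ($T = 1 \frac{1}{-3 - 12} - - \frac{11}{6} = 1 \frac{1}{-15} + \frac{11}{6} = 1 \left(- \frac{1}{15}\right) + \frac{11}{6} = - \frac{1}{15} + \frac{11}{6} = \frac{53}{30} \approx 1.7667$)
$V = 75$ ($V = \left(-5\right) 5 \left(-3\right) = \left(-25\right) \left(-3\right) = 75$)
$\left(V + T\right)^{2} = \left(75 + \frac{53}{30}\right)^{2} = \left(\frac{2303}{30}\right)^{2} = \frac{5303809}{900}$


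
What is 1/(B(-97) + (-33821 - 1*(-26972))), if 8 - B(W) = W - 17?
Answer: -1/6727 ≈ -0.00014865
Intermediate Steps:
B(W) = 25 - W (B(W) = 8 - (W - 17) = 8 - (-17 + W) = 8 + (17 - W) = 25 - W)
1/(B(-97) + (-33821 - 1*(-26972))) = 1/((25 - 1*(-97)) + (-33821 - 1*(-26972))) = 1/((25 + 97) + (-33821 + 26972)) = 1/(122 - 6849) = 1/(-6727) = -1/6727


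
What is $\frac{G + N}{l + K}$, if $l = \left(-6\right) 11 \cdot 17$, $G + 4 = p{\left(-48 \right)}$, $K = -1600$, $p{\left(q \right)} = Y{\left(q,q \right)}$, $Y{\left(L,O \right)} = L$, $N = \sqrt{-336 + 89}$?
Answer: $\frac{26}{1361} - \frac{i \sqrt{247}}{2722} \approx 0.019104 - 0.0057738 i$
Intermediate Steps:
$N = i \sqrt{247}$ ($N = \sqrt{-247} = i \sqrt{247} \approx 15.716 i$)
$p{\left(q \right)} = q$
$G = -52$ ($G = -4 - 48 = -52$)
$l = -1122$ ($l = \left(-66\right) 17 = -1122$)
$\frac{G + N}{l + K} = \frac{-52 + i \sqrt{247}}{-1122 - 1600} = \frac{-52 + i \sqrt{247}}{-2722} = \left(-52 + i \sqrt{247}\right) \left(- \frac{1}{2722}\right) = \frac{26}{1361} - \frac{i \sqrt{247}}{2722}$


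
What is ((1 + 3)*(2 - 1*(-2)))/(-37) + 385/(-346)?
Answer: -19781/12802 ≈ -1.5451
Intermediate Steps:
((1 + 3)*(2 - 1*(-2)))/(-37) + 385/(-346) = (4*(2 + 2))*(-1/37) + 385*(-1/346) = (4*4)*(-1/37) - 385/346 = 16*(-1/37) - 385/346 = -16/37 - 385/346 = -19781/12802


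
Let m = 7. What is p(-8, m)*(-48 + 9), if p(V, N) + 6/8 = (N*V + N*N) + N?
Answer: 117/4 ≈ 29.250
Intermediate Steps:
p(V, N) = -¾ + N + N² + N*V (p(V, N) = -¾ + ((N*V + N*N) + N) = -¾ + ((N*V + N²) + N) = -¾ + ((N² + N*V) + N) = -¾ + (N + N² + N*V) = -¾ + N + N² + N*V)
p(-8, m)*(-48 + 9) = (-¾ + 7 + 7² + 7*(-8))*(-48 + 9) = (-¾ + 7 + 49 - 56)*(-39) = -¾*(-39) = 117/4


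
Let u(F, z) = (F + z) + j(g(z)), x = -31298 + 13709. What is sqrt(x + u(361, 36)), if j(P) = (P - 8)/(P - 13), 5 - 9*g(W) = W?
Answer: I*sqrt(94139581)/74 ≈ 131.12*I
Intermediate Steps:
x = -17589
g(W) = 5/9 - W/9
j(P) = (-8 + P)/(-13 + P)
u(F, z) = F + z + (-67/9 - z/9)/(-112/9 - z/9) (u(F, z) = (F + z) + (-8 + (5/9 - z/9))/(-13 + (5/9 - z/9)) = (F + z) + (-67/9 - z/9)/(-112/9 - z/9) = F + z + (-67/9 - z/9)/(-112/9 - z/9))
sqrt(x + u(361, 36)) = sqrt(-17589 + (67 + 36 + (112 + 36)*(361 + 36))/(112 + 36)) = sqrt(-17589 + (67 + 36 + 148*397)/148) = sqrt(-17589 + (67 + 36 + 58756)/148) = sqrt(-17589 + (1/148)*58859) = sqrt(-17589 + 58859/148) = sqrt(-2544313/148) = I*sqrt(94139581)/74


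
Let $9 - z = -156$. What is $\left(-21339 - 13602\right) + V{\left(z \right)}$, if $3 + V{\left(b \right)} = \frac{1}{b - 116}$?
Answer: $- \frac{1712255}{49} \approx -34944.0$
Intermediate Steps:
$z = 165$ ($z = 9 - -156 = 9 + 156 = 165$)
$V{\left(b \right)} = -3 + \frac{1}{-116 + b}$ ($V{\left(b \right)} = -3 + \frac{1}{b - 116} = -3 + \frac{1}{-116 + b}$)
$\left(-21339 - 13602\right) + V{\left(z \right)} = \left(-21339 - 13602\right) + \frac{349 - 495}{-116 + 165} = -34941 + \frac{349 - 495}{49} = -34941 + \frac{1}{49} \left(-146\right) = -34941 - \frac{146}{49} = - \frac{1712255}{49}$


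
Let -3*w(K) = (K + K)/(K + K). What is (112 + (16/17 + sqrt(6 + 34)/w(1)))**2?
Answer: 3790440/289 - 23040*sqrt(10)/17 ≈ 8829.9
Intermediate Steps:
w(K) = -1/3 (w(K) = -(K + K)/(3*(K + K)) = -2*K/(3*(2*K)) = -2*K*1/(2*K)/3 = -1/3*1 = -1/3)
(112 + (16/17 + sqrt(6 + 34)/w(1)))**2 = (112 + (16/17 + sqrt(6 + 34)/(-1/3)))**2 = (112 + (16*(1/17) + sqrt(40)*(-3)))**2 = (112 + (16/17 + (2*sqrt(10))*(-3)))**2 = (112 + (16/17 - 6*sqrt(10)))**2 = (1920/17 - 6*sqrt(10))**2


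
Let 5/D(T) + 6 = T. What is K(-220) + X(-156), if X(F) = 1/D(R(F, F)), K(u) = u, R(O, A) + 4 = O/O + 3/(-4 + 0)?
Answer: -4439/20 ≈ -221.95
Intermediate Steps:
R(O, A) = -15/4 (R(O, A) = -4 + (O/O + 3/(-4 + 0)) = -4 + (1 + 3/(-4)) = -4 + (1 + 3*(-¼)) = -4 + (1 - ¾) = -4 + ¼ = -15/4)
D(T) = 5/(-6 + T)
X(F) = -39/20 (X(F) = 1/(5/(-6 - 15/4)) = 1/(5/(-39/4)) = 1/(5*(-4/39)) = 1/(-20/39) = -39/20)
K(-220) + X(-156) = -220 - 39/20 = -4439/20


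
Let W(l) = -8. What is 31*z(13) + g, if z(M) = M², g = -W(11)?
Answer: 5247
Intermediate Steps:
g = 8 (g = -1*(-8) = 8)
31*z(13) + g = 31*13² + 8 = 31*169 + 8 = 5239 + 8 = 5247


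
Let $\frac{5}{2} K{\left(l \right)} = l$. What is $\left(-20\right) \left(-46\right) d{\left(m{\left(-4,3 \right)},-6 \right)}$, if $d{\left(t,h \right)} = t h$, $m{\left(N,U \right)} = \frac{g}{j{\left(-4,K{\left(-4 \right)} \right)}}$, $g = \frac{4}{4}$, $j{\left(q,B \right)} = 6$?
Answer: $-920$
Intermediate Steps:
$K{\left(l \right)} = \frac{2 l}{5}$
$g = 1$ ($g = 4 \cdot \frac{1}{4} = 1$)
$m{\left(N,U \right)} = \frac{1}{6}$ ($m{\left(N,U \right)} = 1 \cdot \frac{1}{6} = \frac{1}{6}$)
$d{\left(t,h \right)} = h t$
$\left(-20\right) \left(-46\right) d{\left(m{\left(-4,3 \right)},-6 \right)} = \left(-20\right) \left(-46\right) \left(\left(-6\right) \frac{1}{6}\right) = 920 \left(-1\right) = -920$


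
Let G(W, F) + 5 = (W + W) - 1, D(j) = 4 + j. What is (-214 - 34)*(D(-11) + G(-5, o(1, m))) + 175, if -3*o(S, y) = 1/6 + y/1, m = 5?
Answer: 5879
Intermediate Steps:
o(S, y) = -1/18 - y/3 (o(S, y) = -(1/6 + y/1)/3 = -(1*(⅙) + y*1)/3 = -(⅙ + y)/3 = -1/18 - y/3)
G(W, F) = -6 + 2*W (G(W, F) = -5 + ((W + W) - 1) = -5 + (2*W - 1) = -5 + (-1 + 2*W) = -6 + 2*W)
(-214 - 34)*(D(-11) + G(-5, o(1, m))) + 175 = (-214 - 34)*((4 - 11) + (-6 + 2*(-5))) + 175 = -248*(-7 + (-6 - 10)) + 175 = -248*(-7 - 16) + 175 = -248*(-23) + 175 = 5704 + 175 = 5879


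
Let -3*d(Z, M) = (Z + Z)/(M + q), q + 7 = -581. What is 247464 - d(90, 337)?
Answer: 62113404/251 ≈ 2.4746e+5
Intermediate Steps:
q = -588 (q = -7 - 581 = -588)
d(Z, M) = -2*Z/(3*(-588 + M)) (d(Z, M) = -(Z + Z)/(3*(M - 588)) = -2*Z/(3*(-588 + M)))
247464 - d(90, 337) = 247464 - (-2)*90/(-1764 + 3*337) = 247464 - (-2)*90/(-1764 + 1011) = 247464 - (-2)*90/(-753) = 247464 - (-2)*90*(-1)/753 = 247464 - 1*60/251 = 247464 - 60/251 = 62113404/251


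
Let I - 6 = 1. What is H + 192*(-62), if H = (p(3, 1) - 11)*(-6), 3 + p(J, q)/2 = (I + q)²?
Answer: -12570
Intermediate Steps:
I = 7 (I = 6 + 1 = 7)
p(J, q) = -6 + 2*(7 + q)²
H = -666 (H = ((-6 + 2*(7 + 1)²) - 11)*(-6) = ((-6 + 2*8²) - 11)*(-6) = ((-6 + 2*64) - 11)*(-6) = ((-6 + 128) - 11)*(-6) = (122 - 11)*(-6) = 111*(-6) = -666)
H + 192*(-62) = -666 + 192*(-62) = -666 - 11904 = -12570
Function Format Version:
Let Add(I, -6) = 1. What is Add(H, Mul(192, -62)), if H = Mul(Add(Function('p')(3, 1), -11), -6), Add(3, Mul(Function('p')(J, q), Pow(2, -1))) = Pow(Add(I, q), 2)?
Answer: -12570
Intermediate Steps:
I = 7 (I = Add(6, 1) = 7)
Function('p')(J, q) = Add(-6, Mul(2, Pow(Add(7, q), 2)))
H = -666 (H = Mul(Add(Add(-6, Mul(2, Pow(Add(7, 1), 2))), -11), -6) = Mul(Add(Add(-6, Mul(2, Pow(8, 2))), -11), -6) = Mul(Add(Add(-6, Mul(2, 64)), -11), -6) = Mul(Add(Add(-6, 128), -11), -6) = Mul(Add(122, -11), -6) = Mul(111, -6) = -666)
Add(H, Mul(192, -62)) = Add(-666, Mul(192, -62)) = Add(-666, -11904) = -12570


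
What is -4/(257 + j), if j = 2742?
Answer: -4/2999 ≈ -0.0013338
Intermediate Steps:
-4/(257 + j) = -4/(257 + 2742) = -4/2999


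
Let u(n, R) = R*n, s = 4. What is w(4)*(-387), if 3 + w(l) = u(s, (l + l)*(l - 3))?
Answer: -11223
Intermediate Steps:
w(l) = -3 + 8*l*(-3 + l) (w(l) = -3 + ((l + l)*(l - 3))*4 = -3 + ((2*l)*(-3 + l))*4 = -3 + (2*l*(-3 + l))*4 = -3 + 8*l*(-3 + l))
w(4)*(-387) = (-3 + 8*4*(-3 + 4))*(-387) = (-3 + 8*4*1)*(-387) = (-3 + 32)*(-387) = 29*(-387) = -11223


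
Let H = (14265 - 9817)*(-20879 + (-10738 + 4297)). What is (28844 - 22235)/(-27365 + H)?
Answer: -2203/40515575 ≈ -5.4374e-5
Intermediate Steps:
H = -121519360 (H = 4448*(-20879 - 6441) = 4448*(-27320) = -121519360)
(28844 - 22235)/(-27365 + H) = (28844 - 22235)/(-27365 - 121519360) = 6609/(-121546725) = 6609*(-1/121546725) = -2203/40515575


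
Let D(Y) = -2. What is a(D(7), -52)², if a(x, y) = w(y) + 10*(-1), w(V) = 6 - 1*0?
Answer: 16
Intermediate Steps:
w(V) = 6 (w(V) = 6 + 0 = 6)
a(x, y) = -4 (a(x, y) = 6 + 10*(-1) = 6 - 10 = -4)
a(D(7), -52)² = (-4)² = 16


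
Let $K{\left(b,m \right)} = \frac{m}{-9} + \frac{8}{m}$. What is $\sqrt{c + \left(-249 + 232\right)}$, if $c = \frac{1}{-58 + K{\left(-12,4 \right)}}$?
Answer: $\frac{i \sqrt{1097915}}{254} \approx 4.1253 i$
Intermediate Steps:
$K{\left(b,m \right)} = \frac{8}{m} - \frac{m}{9}$ ($K{\left(b,m \right)} = m \left(- \frac{1}{9}\right) + \frac{8}{m} = - \frac{m}{9} + \frac{8}{m} = \frac{8}{m} - \frac{m}{9}$)
$c = - \frac{9}{508}$ ($c = \frac{1}{-58 + \left(\frac{8}{4} - \frac{4}{9}\right)} = \frac{1}{-58 + \left(8 \cdot \frac{1}{4} - \frac{4}{9}\right)} = \frac{1}{-58 + \left(2 - \frac{4}{9}\right)} = \frac{1}{-58 + \frac{14}{9}} = \frac{1}{- \frac{508}{9}} = - \frac{9}{508} \approx -0.017717$)
$\sqrt{c + \left(-249 + 232\right)} = \sqrt{- \frac{9}{508} + \left(-249 + 232\right)} = \sqrt{- \frac{9}{508} - 17} = \sqrt{- \frac{8645}{508}} = \frac{i \sqrt{1097915}}{254}$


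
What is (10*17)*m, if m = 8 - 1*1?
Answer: 1190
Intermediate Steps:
m = 7 (m = 8 - 1 = 7)
(10*17)*m = (10*17)*7 = 170*7 = 1190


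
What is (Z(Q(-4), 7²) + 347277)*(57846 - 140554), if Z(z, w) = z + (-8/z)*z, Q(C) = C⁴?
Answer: -28743097700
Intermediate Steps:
Z(z, w) = -8 + z (Z(z, w) = z - 8 = -8 + z)
(Z(Q(-4), 7²) + 347277)*(57846 - 140554) = ((-8 + (-4)⁴) + 347277)*(57846 - 140554) = ((-8 + 256) + 347277)*(-82708) = (248 + 347277)*(-82708) = 347525*(-82708) = -28743097700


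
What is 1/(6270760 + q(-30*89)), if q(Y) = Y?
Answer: 1/6268090 ≈ 1.5954e-7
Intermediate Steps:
1/(6270760 + q(-30*89)) = 1/(6270760 - 30*89) = 1/(6270760 - 2670) = 1/6268090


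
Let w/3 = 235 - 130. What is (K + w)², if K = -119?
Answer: 38416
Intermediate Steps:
w = 315 (w = 3*(235 - 130) = 3*105 = 315)
(K + w)² = (-119 + 315)² = 196² = 38416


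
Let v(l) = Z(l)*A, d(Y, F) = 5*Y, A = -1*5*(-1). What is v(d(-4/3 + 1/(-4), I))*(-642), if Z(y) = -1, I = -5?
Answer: 3210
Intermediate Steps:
A = 5 (A = -5*(-1) = 5)
v(l) = -5 (v(l) = -1*5 = -5)
v(d(-4/3 + 1/(-4), I))*(-642) = -5*(-642) = 3210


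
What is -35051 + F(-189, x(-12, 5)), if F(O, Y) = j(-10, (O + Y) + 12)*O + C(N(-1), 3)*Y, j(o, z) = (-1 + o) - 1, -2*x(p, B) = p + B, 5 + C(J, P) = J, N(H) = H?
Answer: -32804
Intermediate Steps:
C(J, P) = -5 + J
x(p, B) = -B/2 - p/2 (x(p, B) = -(p + B)/2 = -(B + p)/2 = -B/2 - p/2)
j(o, z) = -2 + o
F(O, Y) = -12*O - 6*Y (F(O, Y) = (-2 - 10)*O + (-5 - 1)*Y = -12*O - 6*Y)
-35051 + F(-189, x(-12, 5)) = -35051 + (-12*(-189) - 6*(-1/2*5 - 1/2*(-12))) = -35051 + (2268 - 6*(-5/2 + 6)) = -35051 + (2268 - 6*7/2) = -35051 + (2268 - 21) = -35051 + 2247 = -32804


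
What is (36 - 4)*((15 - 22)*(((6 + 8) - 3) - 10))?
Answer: -224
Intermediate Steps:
(36 - 4)*((15 - 22)*(((6 + 8) - 3) - 10)) = 32*(-7*((14 - 3) - 10)) = 32*(-7*(11 - 10)) = 32*(-7*1) = 32*(-7) = -224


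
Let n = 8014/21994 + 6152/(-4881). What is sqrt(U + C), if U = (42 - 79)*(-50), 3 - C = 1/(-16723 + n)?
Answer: sqrt(93324663730466508096803003)/224419453372 ≈ 43.047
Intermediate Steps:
n = -48095377/53676357 (n = 8014*(1/21994) + 6152*(-1/4881) = 4007/10997 - 6152/4881 = -48095377/53676357 ≈ -0.89603)
C = 2693087116821/897677813488 (C = 3 - 1/(-16723 - 48095377/53676357) = 3 - 1/(-897677813488/53676357) = 3 - 1*(-53676357/897677813488) = 3 + 53676357/897677813488 = 2693087116821/897677813488 ≈ 3.0001)
U = 1850 (U = -37*(-50) = 1850)
sqrt(U + C) = sqrt(1850 + 2693087116821/897677813488) = sqrt(1663397042069621/897677813488) = sqrt(93324663730466508096803003)/224419453372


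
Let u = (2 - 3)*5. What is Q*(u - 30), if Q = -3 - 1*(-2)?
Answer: 35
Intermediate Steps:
u = -5 (u = -1*5 = -5)
Q = -1 (Q = -3 + 2 = -1)
Q*(u - 30) = -(-5 - 30) = -1*(-35) = 35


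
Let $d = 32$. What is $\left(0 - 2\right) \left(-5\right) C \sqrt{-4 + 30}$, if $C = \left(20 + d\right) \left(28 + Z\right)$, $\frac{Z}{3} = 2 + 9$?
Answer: $31720 \sqrt{26} \approx 1.6174 \cdot 10^{5}$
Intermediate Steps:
$Z = 33$ ($Z = 3 \left(2 + 9\right) = 3 \cdot 11 = 33$)
$C = 3172$ ($C = \left(20 + 32\right) \left(28 + 33\right) = 52 \cdot 61 = 3172$)
$\left(0 - 2\right) \left(-5\right) C \sqrt{-4 + 30} = \left(0 - 2\right) \left(-5\right) 3172 \sqrt{-4 + 30} = \left(-2\right) \left(-5\right) 3172 \sqrt{26} = 10 \cdot 3172 \sqrt{26} = 31720 \sqrt{26}$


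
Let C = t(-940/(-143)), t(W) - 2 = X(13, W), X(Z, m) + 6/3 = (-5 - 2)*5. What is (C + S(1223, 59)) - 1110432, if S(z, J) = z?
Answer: -1109244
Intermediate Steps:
X(Z, m) = -37 (X(Z, m) = -2 + (-5 - 2)*5 = -2 - 7*5 = -2 - 35 = -37)
t(W) = -35 (t(W) = 2 - 37 = -35)
C = -35
(C + S(1223, 59)) - 1110432 = (-35 + 1223) - 1110432 = 1188 - 1110432 = -1109244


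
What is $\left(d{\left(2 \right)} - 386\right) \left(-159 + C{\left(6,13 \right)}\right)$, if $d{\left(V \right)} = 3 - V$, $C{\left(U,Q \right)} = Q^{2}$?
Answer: $-3850$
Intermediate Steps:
$\left(d{\left(2 \right)} - 386\right) \left(-159 + C{\left(6,13 \right)}\right) = \left(\left(3 - 2\right) - 386\right) \left(-159 + 13^{2}\right) = \left(\left(3 - 2\right) - 386\right) \left(-159 + 169\right) = \left(1 - 386\right) 10 = \left(-385\right) 10 = -3850$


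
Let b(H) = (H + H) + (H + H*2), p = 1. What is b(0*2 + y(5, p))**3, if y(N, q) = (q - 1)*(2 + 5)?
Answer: 0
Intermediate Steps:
y(N, q) = -7 + 7*q (y(N, q) = (-1 + q)*7 = -7 + 7*q)
b(H) = 5*H (b(H) = 2*H + (H + 2*H) = 2*H + 3*H = 5*H)
b(0*2 + y(5, p))**3 = (5*(0*2 + (-7 + 7*1)))**3 = (5*(0 + (-7 + 7)))**3 = (5*(0 + 0))**3 = (5*0)**3 = 0**3 = 0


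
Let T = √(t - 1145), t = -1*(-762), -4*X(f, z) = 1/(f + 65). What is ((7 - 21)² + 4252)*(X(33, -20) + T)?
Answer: -556/49 + 4448*I*√383 ≈ -11.347 + 87049.0*I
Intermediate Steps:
X(f, z) = -1/(4*(65 + f)) (X(f, z) = -1/(4*(f + 65)) = -1/(4*(65 + f)))
t = 762
T = I*√383 (T = √(762 - 1145) = √(-383) = I*√383 ≈ 19.57*I)
((7 - 21)² + 4252)*(X(33, -20) + T) = ((7 - 21)² + 4252)*(-1/(260 + 4*33) + I*√383) = ((-14)² + 4252)*(-1/(260 + 132) + I*√383) = (196 + 4252)*(-1/392 + I*√383) = 4448*(-1*1/392 + I*√383) = 4448*(-1/392 + I*√383) = -556/49 + 4448*I*√383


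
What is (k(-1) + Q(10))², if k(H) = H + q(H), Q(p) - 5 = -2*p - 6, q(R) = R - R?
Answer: 484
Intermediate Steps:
q(R) = 0
Q(p) = -1 - 2*p (Q(p) = 5 + (-2*p - 6) = 5 + (-6 - 2*p) = -1 - 2*p)
k(H) = H (k(H) = H + 0 = H)
(k(-1) + Q(10))² = (-1 + (-1 - 2*10))² = (-1 + (-1 - 20))² = (-1 - 21)² = (-22)² = 484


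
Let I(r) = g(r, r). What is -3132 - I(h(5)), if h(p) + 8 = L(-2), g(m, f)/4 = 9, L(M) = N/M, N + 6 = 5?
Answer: -3168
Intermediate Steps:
N = -1 (N = -6 + 5 = -1)
L(M) = -1/M
g(m, f) = 36 (g(m, f) = 4*9 = 36)
h(p) = -15/2 (h(p) = -8 - 1/(-2) = -8 - 1*(-½) = -8 + ½ = -15/2)
I(r) = 36
-3132 - I(h(5)) = -3132 - 1*36 = -3132 - 36 = -3168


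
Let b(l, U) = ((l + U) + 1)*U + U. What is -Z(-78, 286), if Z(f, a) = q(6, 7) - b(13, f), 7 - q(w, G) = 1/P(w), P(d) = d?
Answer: 29443/6 ≈ 4907.2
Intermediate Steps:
b(l, U) = U + U*(1 + U + l) (b(l, U) = ((U + l) + 1)*U + U = (1 + U + l)*U + U = U*(1 + U + l) + U = U + U*(1 + U + l))
q(w, G) = 7 - 1/w
Z(f, a) = 41/6 - f*(15 + f) (Z(f, a) = (7 - 1/6) - f*(2 + f + 13) = (7 - 1*1/6) - f*(15 + f) = (7 - 1/6) - f*(15 + f) = 41/6 - f*(15 + f))
-Z(-78, 286) = -(41/6 - 1*(-78)*(15 - 78)) = -(41/6 - 1*(-78)*(-63)) = -(41/6 - 4914) = -1*(-29443/6) = 29443/6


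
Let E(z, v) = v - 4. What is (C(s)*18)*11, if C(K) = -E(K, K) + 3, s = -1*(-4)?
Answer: 594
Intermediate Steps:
s = 4
E(z, v) = -4 + v
C(K) = 7 - K (C(K) = -(-4 + K) + 3 = (4 - K) + 3 = 7 - K)
(C(s)*18)*11 = ((7 - 1*4)*18)*11 = ((7 - 4)*18)*11 = (3*18)*11 = 54*11 = 594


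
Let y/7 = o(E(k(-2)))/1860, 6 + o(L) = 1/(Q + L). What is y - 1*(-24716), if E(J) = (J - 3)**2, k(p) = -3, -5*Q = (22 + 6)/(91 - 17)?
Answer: 305528039123/12361560 ≈ 24716.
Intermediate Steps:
Q = -14/185 (Q = -(22 + 6)/(5*(91 - 17)) = -28/(5*74) = -1/5*14/37 = -14/185 ≈ -0.075676)
E(J) = (-3 + J)**2
o(L) = -6 + 1/(-14/185 + L)
y = -277837/12361560 (y = 7*(((269 - 1110*(-3 - 3)**2)/(-14 + 185*(-3 - 3)**2))/1860) = 7*(((269 - 1110*(-6)**2)/(-14 + 185*(-6)**2))*(1/1860)) = 7*(((269 - 1110*36)/(-14 + 185*36))*(1/1860)) = 7*(((269 - 39960)/(-14 + 6660))*(1/1860)) = 7*((-39691/6646)*(1/1860)) = 7*(((1/6646)*(-39691))*(1/1860)) = 7*(-39691/6646*1/1860) = 7*(-39691/12361560) = -277837/12361560 ≈ -0.022476)
y - 1*(-24716) = -277837/12361560 - 1*(-24716) = -277837/12361560 + 24716 = 305528039123/12361560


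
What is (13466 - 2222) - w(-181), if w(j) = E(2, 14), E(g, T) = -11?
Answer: 11255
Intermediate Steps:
w(j) = -11
(13466 - 2222) - w(-181) = (13466 - 2222) - 1*(-11) = 11244 + 11 = 11255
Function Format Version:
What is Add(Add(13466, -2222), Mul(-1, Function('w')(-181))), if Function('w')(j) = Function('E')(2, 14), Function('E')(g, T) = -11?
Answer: 11255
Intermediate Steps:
Function('w')(j) = -11
Add(Add(13466, -2222), Mul(-1, Function('w')(-181))) = Add(Add(13466, -2222), Mul(-1, -11)) = Add(11244, 11) = 11255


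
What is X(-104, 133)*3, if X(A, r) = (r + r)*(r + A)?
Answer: 23142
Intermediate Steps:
X(A, r) = 2*r*(A + r) (X(A, r) = (2*r)*(A + r) = 2*r*(A + r))
X(-104, 133)*3 = (2*133*(-104 + 133))*3 = (2*133*29)*3 = 7714*3 = 23142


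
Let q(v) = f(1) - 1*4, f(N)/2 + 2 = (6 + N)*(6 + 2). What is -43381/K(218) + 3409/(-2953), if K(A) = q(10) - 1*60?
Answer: -128254089/129932 ≈ -987.09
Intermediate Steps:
f(N) = 92 + 16*N (f(N) = -4 + 2*((6 + N)*(6 + 2)) = -4 + 2*((6 + N)*8) = -4 + 2*(48 + 8*N) = -4 + (96 + 16*N) = 92 + 16*N)
q(v) = 104 (q(v) = (92 + 16*1) - 1*4 = (92 + 16) - 4 = 108 - 4 = 104)
K(A) = 44 (K(A) = 104 - 1*60 = 104 - 60 = 44)
-43381/K(218) + 3409/(-2953) = -43381/44 + 3409/(-2953) = -43381*1/44 + 3409*(-1/2953) = -43381/44 - 3409/2953 = -128254089/129932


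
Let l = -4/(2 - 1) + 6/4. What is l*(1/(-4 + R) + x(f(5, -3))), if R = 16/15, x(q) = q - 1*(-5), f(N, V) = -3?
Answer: -365/88 ≈ -4.1477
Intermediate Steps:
x(q) = 5 + q (x(q) = q + 5 = 5 + q)
R = 16/15 (R = 16*(1/15) = 16/15 ≈ 1.0667)
l = -5/2 (l = -4/1 + 6*(¼) = -4*1 + 3/2 = -4 + 3/2 = -5/2 ≈ -2.5000)
l*(1/(-4 + R) + x(f(5, -3))) = -5*(1/(-4 + 16/15) + (5 - 3))/2 = -5*(1/(-44/15) + 2)/2 = -5*(-15/44 + 2)/2 = -5/2*73/44 = -365/88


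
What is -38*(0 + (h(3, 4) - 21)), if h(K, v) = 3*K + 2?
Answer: 380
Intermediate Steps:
h(K, v) = 2 + 3*K
-38*(0 + (h(3, 4) - 21)) = -38*(0 + ((2 + 3*3) - 21)) = -38*(0 + ((2 + 9) - 21)) = -38*(0 + (11 - 21)) = -38*(0 - 10) = -38*(-10) = 380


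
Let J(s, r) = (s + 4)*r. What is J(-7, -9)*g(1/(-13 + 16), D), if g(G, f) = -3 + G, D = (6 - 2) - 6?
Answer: -72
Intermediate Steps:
D = -2 (D = 4 - 6 = -2)
J(s, r) = r*(4 + s) (J(s, r) = (4 + s)*r = r*(4 + s))
J(-7, -9)*g(1/(-13 + 16), D) = (-9*(4 - 7))*(-3 + 1/(-13 + 16)) = (-9*(-3))*(-3 + 1/3) = 27*(-3 + ⅓) = 27*(-8/3) = -72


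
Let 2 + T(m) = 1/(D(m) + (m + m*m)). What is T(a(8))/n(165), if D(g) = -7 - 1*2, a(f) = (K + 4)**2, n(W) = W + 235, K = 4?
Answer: -8301/1660400 ≈ -0.0049994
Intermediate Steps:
n(W) = 235 + W
a(f) = 64 (a(f) = (4 + 4)**2 = 8**2 = 64)
D(g) = -9 (D(g) = -7 - 2 = -9)
T(m) = -2 + 1/(-9 + m + m**2) (T(m) = -2 + 1/(-9 + (m + m*m)) = -2 + 1/(-9 + (m + m**2)) = -2 + 1/(-9 + m + m**2))
T(a(8))/n(165) = ((19 - 2*64 - 2*64**2)/(-9 + 64 + 64**2))/(235 + 165) = ((19 - 128 - 2*4096)/(-9 + 64 + 4096))/400 = ((19 - 128 - 8192)/4151)*(1/400) = ((1/4151)*(-8301))*(1/400) = -8301/4151*1/400 = -8301/1660400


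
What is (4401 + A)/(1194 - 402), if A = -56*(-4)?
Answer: 4625/792 ≈ 5.8396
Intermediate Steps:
A = 224
(4401 + A)/(1194 - 402) = (4401 + 224)/(1194 - 402) = 4625/792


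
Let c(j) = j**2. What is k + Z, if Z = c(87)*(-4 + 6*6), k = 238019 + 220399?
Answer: 700626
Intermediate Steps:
k = 458418
Z = 242208 (Z = 87**2*(-4 + 6*6) = 7569*(-4 + 36) = 7569*32 = 242208)
k + Z = 458418 + 242208 = 700626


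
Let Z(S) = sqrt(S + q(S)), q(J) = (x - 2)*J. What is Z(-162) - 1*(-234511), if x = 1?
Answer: 234511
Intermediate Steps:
q(J) = -J (q(J) = (1 - 2)*J = -J)
Z(S) = 0 (Z(S) = sqrt(S - S) = sqrt(0) = 0)
Z(-162) - 1*(-234511) = 0 - 1*(-234511) = 0 + 234511 = 234511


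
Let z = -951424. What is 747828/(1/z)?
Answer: -711501507072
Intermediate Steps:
747828/(1/z) = 747828/(1/(-951424)) = 747828/(-1/951424) = 747828*(-951424) = -711501507072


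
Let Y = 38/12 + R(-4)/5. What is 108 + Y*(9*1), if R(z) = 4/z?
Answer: 1347/10 ≈ 134.70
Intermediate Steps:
Y = 89/30 (Y = 38/12 + (4/(-4))/5 = 38*(1/12) + (4*(-¼))*(⅕) = 19/6 - 1*⅕ = 19/6 - ⅕ = 89/30 ≈ 2.9667)
108 + Y*(9*1) = 108 + 89*(9*1)/30 = 108 + (89/30)*9 = 108 + 267/10 = 1347/10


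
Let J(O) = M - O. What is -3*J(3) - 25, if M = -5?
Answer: -1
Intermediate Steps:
J(O) = -5 - O
-3*J(3) - 25 = -3*(-5 - 1*3) - 25 = -3*(-5 - 3) - 25 = -3*(-8) - 25 = 24 - 25 = -1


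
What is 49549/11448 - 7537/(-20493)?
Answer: 40803379/8689032 ≈ 4.6960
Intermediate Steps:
49549/11448 - 7537/(-20493) = 49549*(1/11448) - 7537*(-1/20493) = 49549/11448 + 7537/20493 = 40803379/8689032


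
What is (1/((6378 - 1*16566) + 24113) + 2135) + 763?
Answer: 40354651/13925 ≈ 2898.0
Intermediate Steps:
(1/((6378 - 1*16566) + 24113) + 2135) + 763 = (1/((6378 - 16566) + 24113) + 2135) + 763 = (1/(-10188 + 24113) + 2135) + 763 = (1/13925 + 2135) + 763 = 29729876/13925 + 763 = 40354651/13925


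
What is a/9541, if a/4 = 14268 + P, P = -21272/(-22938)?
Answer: 654601312/109425729 ≈ 5.9822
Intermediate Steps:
P = 10636/11469 (P = -21272*(-1/22938) = 10636/11469 ≈ 0.92737)
a = 654601312/11469 (a = 4*(14268 + 10636/11469) = 4*(163650328/11469) = 654601312/11469 ≈ 57076.)
a/9541 = (654601312/11469)/9541 = (654601312/11469)*(1/9541) = 654601312/109425729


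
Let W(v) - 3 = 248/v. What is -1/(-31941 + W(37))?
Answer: 37/1181458 ≈ 3.1317e-5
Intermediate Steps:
W(v) = 3 + 248/v
-1/(-31941 + W(37)) = -1/(-31941 + (3 + 248/37)) = -1/(-31941 + 359/37) = -1/(-1181458/37) = -1*(-37/1181458) = 37/1181458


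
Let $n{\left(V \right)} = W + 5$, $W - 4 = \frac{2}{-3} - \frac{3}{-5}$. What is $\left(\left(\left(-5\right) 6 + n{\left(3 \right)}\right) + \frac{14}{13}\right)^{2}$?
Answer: $\frac{15194404}{38025} \approx 399.59$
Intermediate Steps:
$W = \frac{59}{15}$ ($W = 4 + \left(\frac{2}{-3} - \frac{3}{-5}\right) = 4 + \left(2 \left(- \frac{1}{3}\right) - - \frac{3}{5}\right) = 4 + \left(- \frac{2}{3} + \frac{3}{5}\right) = 4 - \frac{1}{15} = \frac{59}{15} \approx 3.9333$)
$n{\left(V \right)} = \frac{134}{15}$ ($n{\left(V \right)} = \frac{59}{15} + 5 = \frac{134}{15}$)
$\left(\left(\left(-5\right) 6 + n{\left(3 \right)}\right) + \frac{14}{13}\right)^{2} = \left(\left(\left(-5\right) 6 + \frac{134}{15}\right) + \frac{14}{13}\right)^{2} = \left(\left(-30 + \frac{134}{15}\right) + 14 \cdot \frac{1}{13}\right)^{2} = \left(- \frac{316}{15} + \frac{14}{13}\right)^{2} = \left(- \frac{3898}{195}\right)^{2} = \frac{15194404}{38025}$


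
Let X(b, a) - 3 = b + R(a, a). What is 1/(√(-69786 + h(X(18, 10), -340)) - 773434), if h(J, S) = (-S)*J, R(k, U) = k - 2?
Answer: -386717/299100106141 - 19*I*√166/598200212282 ≈ -1.2929e-6 - 4.0922e-10*I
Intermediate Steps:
R(k, U) = -2 + k
X(b, a) = 1 + a + b (X(b, a) = 3 + (b + (-2 + a)) = 3 + (-2 + a + b) = 1 + a + b)
h(J, S) = -J*S
1/(√(-69786 + h(X(18, 10), -340)) - 773434) = 1/(√(-69786 - 1*(1 + 10 + 18)*(-340)) - 773434) = 1/(√(-69786 - 1*29*(-340)) - 773434) = 1/(√(-69786 + 9860) - 773434) = 1/(√(-59926) - 773434) = 1/(19*I*√166 - 773434) = 1/(-773434 + 19*I*√166)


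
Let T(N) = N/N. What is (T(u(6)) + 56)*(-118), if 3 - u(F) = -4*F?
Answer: -6726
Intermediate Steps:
u(F) = 3 + 4*F (u(F) = 3 - (-4)*F = 3 + 4*F)
T(N) = 1
(T(u(6)) + 56)*(-118) = (1 + 56)*(-118) = 57*(-118) = -6726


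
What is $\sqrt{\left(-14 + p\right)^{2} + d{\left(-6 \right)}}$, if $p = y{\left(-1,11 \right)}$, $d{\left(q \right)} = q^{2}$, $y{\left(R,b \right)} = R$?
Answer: $3 \sqrt{29} \approx 16.155$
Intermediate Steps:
$p = -1$
$\sqrt{\left(-14 + p\right)^{2} + d{\left(-6 \right)}} = \sqrt{\left(-14 - 1\right)^{2} + \left(-6\right)^{2}} = \sqrt{\left(-15\right)^{2} + 36} = \sqrt{225 + 36} = \sqrt{261} = 3 \sqrt{29}$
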